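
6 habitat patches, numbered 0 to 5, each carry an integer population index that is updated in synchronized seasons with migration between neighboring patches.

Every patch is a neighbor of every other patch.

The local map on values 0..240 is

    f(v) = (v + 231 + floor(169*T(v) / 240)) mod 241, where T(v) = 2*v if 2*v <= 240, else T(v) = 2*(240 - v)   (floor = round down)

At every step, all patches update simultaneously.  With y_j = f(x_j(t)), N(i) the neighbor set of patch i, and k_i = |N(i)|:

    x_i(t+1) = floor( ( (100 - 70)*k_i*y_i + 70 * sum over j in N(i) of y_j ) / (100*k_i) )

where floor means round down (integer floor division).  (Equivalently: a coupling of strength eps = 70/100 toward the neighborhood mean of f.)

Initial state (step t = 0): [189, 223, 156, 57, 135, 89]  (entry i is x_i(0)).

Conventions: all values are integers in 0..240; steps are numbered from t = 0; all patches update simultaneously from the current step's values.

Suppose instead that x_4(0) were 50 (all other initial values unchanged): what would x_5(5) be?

Answer: x_5(5) = 53
Key observation: This trace re-runs the system from the modified initial state.

Derivation:
t=0: [189, 223, 156, 57, 50, 89]
t=1: [100, 137, 102, 119, 116, 131]
t=2: [119, 87, 120, 88, 87, 88]
t=3: [127, 154, 128, 154, 154, 154]
t=4: [28, 26, 28, 26, 26, 26]
t=5: [54, 53, 54, 53, 53, 53]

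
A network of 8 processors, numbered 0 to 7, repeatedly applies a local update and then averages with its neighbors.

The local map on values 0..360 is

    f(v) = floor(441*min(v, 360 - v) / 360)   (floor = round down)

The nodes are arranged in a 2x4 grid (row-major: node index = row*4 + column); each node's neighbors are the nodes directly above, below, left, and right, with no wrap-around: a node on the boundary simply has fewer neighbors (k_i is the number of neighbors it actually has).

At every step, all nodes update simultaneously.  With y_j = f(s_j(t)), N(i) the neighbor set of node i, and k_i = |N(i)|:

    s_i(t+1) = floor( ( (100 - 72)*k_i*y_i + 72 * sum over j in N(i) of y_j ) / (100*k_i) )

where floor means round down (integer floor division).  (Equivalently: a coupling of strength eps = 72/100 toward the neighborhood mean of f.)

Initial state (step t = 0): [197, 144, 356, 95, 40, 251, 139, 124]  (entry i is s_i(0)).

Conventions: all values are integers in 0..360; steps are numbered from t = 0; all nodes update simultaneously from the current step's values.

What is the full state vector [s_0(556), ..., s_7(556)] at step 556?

Answer: [215, 215, 215, 215, 215, 215, 215, 215]
Key observation: The state at step 22, [216, 216, 216, 216, 216, 216, 216, 216], reappears at step 26: the system is in a cycle of period 4 from step 22 on.  Therefore the state at step 556 equals the state at step 22 + ((556 - 22) mod 4) = 24, which is [215, 215, 215, 215, 215, 215, 215, 215].

Derivation:
t=0: [197, 144, 356, 95, 40, 251, 139, 124]
t=1: [136, 129, 112, 88, 133, 132, 116, 145]
t=2: [161, 155, 136, 143, 163, 155, 153, 139]
t=3: [194, 185, 178, 169, 194, 190, 178, 177]
t=4: [206, 210, 214, 214, 204, 210, 215, 213]
t=5: [187, 183, 178, 178, 187, 183, 179, 178]
t=6: [212, 215, 217, 218, 212, 215, 217, 218]
t=7: [179, 177, 175, 173, 179, 177, 175, 173]
t=8: [217, 216, 213, 212, 217, 216, 213, 212]
t=9: [175, 176, 179, 180, 175, 176, 179, 180]
t=10: [214, 215, 218, 219, 214, 215, 218, 219]
t=11: [177, 176, 173, 172, 177, 176, 173, 172]
t=12: [215, 214, 211, 210, 215, 214, 211, 210]
t=13: [177, 178, 181, 182, 177, 178, 181, 182]
t=14: [216, 217, 218, 218, 216, 217, 218, 218]
t=15: [175, 174, 173, 173, 175, 174, 173, 173]
t=16: [213, 212, 211, 211, 213, 212, 211, 211]
t=17: [180, 181, 181, 182, 180, 181, 181, 182]
t=18: [219, 219, 218, 218, 219, 219, 218, 218]
t=19: [172, 172, 172, 173, 172, 172, 172, 173]
t=20: [210, 210, 210, 210, 210, 210, 210, 210]
t=21: [183, 183, 183, 183, 183, 183, 183, 183]
t=22: [216, 216, 216, 216, 216, 216, 216, 216]
t=23: [176, 176, 176, 176, 176, 176, 176, 176]
t=24: [215, 215, 215, 215, 215, 215, 215, 215]
t=25: [177, 177, 177, 177, 177, 177, 177, 177]
t=26: [216, 216, 216, 216, 216, 216, 216, 216]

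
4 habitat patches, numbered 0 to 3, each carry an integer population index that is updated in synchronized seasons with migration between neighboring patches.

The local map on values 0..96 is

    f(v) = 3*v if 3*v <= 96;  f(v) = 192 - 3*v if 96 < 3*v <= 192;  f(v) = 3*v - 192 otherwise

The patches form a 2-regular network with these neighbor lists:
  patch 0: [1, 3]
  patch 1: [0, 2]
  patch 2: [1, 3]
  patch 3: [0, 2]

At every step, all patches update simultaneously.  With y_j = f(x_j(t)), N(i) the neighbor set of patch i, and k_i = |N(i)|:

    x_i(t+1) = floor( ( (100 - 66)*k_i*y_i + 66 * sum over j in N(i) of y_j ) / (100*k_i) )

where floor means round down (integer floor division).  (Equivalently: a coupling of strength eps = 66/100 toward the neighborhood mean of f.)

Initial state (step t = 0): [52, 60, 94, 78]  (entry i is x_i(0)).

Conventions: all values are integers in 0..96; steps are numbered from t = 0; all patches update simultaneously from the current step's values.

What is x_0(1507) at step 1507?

Simulating step by step:
t=0: [52, 60, 94, 78]
t=1: [30, 45, 48, 55]
t=2: [58, 64, 44, 54]
t=3: [16, 25, 30, 35]
t=4: [69, 71, 84, 75]
t=5: [22, 31, 38, 35]
t=6: [81, 79, 85, 77]
t=7: [45, 52, 49, 50]
t=8: [45, 45, 41, 47]
t=9: [55, 60, 59, 58]
t=10: [19, 17, 15, 19]
t=11: [55, 51, 50, 53]
t=12: [32, 36, 38, 33]
t=13: [91, 85, 84, 89]
t=14: [73, 67, 65, 72]
t=15: [20, 12, 11, 18]
t=16: [50, 42, 40, 49]
t=17: [50, 60, 61, 52]
t=18: [30, 20, 18, 29]
t=19: [79, 67, 66, 77]
t=20: [31, 19, 17, 30]
t=21: [80, 66, 65, 78]
t=22: [32, 18, 16, 31]
t=23: [81, 65, 64, 79]
t=24: [33, 17, 15, 32]
t=25: [80, 62, 63, 78]
t=26: [32, 18, 16, 31]

Answer: x_0(1507) = 81
Key observation: The state at step 22, [32, 18, 16, 31], reappears at step 26: the system is in a cycle of period 4 from step 22 on.  Therefore the state at step 1507 equals the state at step 22 + ((1507 - 22) mod 4) = 23, which is [81, 65, 64, 79].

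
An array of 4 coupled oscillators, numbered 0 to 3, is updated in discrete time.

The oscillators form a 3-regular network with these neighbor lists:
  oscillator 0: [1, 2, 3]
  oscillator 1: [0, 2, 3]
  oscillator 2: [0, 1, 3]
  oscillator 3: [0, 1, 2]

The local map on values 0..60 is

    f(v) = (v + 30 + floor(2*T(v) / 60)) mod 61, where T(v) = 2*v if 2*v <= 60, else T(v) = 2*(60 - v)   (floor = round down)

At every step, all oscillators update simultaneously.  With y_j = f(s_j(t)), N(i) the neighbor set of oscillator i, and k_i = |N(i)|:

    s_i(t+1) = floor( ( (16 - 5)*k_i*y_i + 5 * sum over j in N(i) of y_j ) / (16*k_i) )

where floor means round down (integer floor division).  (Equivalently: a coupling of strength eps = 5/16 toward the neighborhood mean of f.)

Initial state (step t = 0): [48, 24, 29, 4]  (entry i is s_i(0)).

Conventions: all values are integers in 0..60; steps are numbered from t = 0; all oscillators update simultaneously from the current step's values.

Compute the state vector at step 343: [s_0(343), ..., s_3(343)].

Simulating step by step:
t=0: [48, 24, 29, 4]
t=1: [27, 49, 52, 37]
t=2: [44, 21, 23, 14]
t=3: [25, 47, 48, 42]
t=4: [43, 19, 20, 17]
t=5: [24, 46, 46, 44]
t=6: [42, 19, 19, 18]
t=7: [23, 45, 45, 45]
t=8: [41, 19, 19, 19]
t=9: [23, 45, 45, 45]

Answer: [23, 45, 45, 45]
Key observation: The state at step 7, [23, 45, 45, 45], reappears at step 9: the system is in a cycle of period 2 from step 7 on.  Therefore the state at step 343 equals the state at step 7 + ((343 - 7) mod 2) = 7, which is [23, 45, 45, 45].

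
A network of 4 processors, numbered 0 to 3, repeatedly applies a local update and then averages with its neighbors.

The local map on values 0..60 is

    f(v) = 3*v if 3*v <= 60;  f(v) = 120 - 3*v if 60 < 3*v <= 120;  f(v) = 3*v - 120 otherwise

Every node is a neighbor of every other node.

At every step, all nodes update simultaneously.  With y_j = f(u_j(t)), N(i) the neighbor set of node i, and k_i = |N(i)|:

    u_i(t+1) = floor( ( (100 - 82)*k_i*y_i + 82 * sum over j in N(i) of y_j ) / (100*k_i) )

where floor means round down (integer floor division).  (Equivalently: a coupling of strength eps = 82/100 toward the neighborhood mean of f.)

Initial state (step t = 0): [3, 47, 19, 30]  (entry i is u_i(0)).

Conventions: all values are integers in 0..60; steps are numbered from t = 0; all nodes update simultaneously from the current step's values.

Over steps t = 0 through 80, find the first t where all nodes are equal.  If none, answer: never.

Answer: 3
Key observation: Synchronization is absorbing here: once all nodes are equal they stay equal, and step 3 is the first all-equal step.

Derivation:
t=0: [3, 47, 19, 30]  (not all equal)
t=1: [31, 30, 26, 29]  (not all equal)
t=2: [33, 33, 32, 33]  (not all equal)
t=3: [21, 21, 21, 21]  (all equal)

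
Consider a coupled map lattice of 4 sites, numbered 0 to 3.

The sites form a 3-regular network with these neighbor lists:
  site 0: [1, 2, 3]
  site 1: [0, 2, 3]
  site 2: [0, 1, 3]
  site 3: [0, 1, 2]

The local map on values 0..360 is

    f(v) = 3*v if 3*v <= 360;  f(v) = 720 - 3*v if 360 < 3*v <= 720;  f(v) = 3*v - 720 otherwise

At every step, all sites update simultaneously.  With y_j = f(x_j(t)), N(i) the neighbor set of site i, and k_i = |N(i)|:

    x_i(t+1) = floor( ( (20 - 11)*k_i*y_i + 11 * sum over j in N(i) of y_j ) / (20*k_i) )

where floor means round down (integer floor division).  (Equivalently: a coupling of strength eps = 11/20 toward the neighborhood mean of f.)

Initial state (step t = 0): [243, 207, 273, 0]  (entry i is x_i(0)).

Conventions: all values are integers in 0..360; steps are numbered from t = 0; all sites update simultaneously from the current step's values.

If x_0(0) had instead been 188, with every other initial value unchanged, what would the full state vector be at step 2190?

Simulating step by step:
t=0: [188, 207, 273, 0]
t=1: [106, 91, 91, 64]
t=2: [278, 266, 266, 244]
t=3: [82, 72, 72, 54]
t=4: [219, 211, 211, 197]
t=5: [83, 90, 90, 101]
t=6: [266, 272, 272, 281]
t=7: [92, 97, 97, 104]
t=8: [288, 292, 292, 297]
t=9: [153, 156, 156, 160]
t=10: [253, 251, 251, 248]
t=11: [34, 32, 32, 30]
t=12: [97, 96, 96, 94]
t=13: [288, 287, 287, 285]
t=14: [141, 140, 140, 138]
t=15: [299, 300, 300, 302]
t=16: [179, 180, 180, 182]
t=17: [180, 179, 179, 177]
t=18: [182, 183, 183, 185]
t=19: [171, 170, 170, 168]
t=20: [209, 210, 210, 212]
t=21: [90, 89, 89, 87]
t=22: [267, 266, 266, 264]
t=23: [78, 77, 77, 75]
t=24: [231, 230, 230, 228]
t=25: [29, 30, 30, 32]
t=26: [89, 90, 90, 92]
t=27: [269, 270, 270, 272]
t=28: [89, 90, 90, 92]

Answer: [89, 90, 90, 92]
Key observation: The state at step 26, [89, 90, 90, 92], reappears at step 28: the system is in a cycle of period 2 from step 26 on.  Therefore the state at step 2190 equals the state at step 26 + ((2190 - 26) mod 2) = 26, which is [89, 90, 90, 92].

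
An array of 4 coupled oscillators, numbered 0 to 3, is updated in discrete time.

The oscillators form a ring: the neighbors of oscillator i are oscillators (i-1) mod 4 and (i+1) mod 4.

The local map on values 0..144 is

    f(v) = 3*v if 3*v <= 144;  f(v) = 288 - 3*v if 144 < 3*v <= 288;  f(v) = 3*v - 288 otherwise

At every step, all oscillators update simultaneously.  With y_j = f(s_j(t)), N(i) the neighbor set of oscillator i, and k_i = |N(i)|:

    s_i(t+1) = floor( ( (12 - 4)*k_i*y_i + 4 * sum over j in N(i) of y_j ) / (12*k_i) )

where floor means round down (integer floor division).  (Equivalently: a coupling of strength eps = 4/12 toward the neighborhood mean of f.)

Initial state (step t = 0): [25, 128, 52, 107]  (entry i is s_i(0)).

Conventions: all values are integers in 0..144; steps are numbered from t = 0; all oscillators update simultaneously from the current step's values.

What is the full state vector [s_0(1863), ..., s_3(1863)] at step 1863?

Simulating step by step:
t=0: [25, 128, 52, 107]
t=1: [71, 98, 109, 56]
t=2: [71, 23, 47, 99]
t=3: [63, 82, 107, 42]
t=4: [94, 50, 50, 106]
t=5: [32, 116, 120, 44]
t=6: [96, 68, 80, 116]
t=7: [24, 64, 56, 48]
t=8: [88, 96, 120, 128]
t=9: [32, 16, 64, 80]
t=10: [80, 64, 80, 64]
t=11: [64, 80, 64, 80]
t=12: [80, 64, 80, 64]

Answer: [64, 80, 64, 80]
Key observation: The state at step 10, [80, 64, 80, 64], reappears at step 12: the system is in a cycle of period 2 from step 10 on.  Therefore the state at step 1863 equals the state at step 10 + ((1863 - 10) mod 2) = 11, which is [64, 80, 64, 80].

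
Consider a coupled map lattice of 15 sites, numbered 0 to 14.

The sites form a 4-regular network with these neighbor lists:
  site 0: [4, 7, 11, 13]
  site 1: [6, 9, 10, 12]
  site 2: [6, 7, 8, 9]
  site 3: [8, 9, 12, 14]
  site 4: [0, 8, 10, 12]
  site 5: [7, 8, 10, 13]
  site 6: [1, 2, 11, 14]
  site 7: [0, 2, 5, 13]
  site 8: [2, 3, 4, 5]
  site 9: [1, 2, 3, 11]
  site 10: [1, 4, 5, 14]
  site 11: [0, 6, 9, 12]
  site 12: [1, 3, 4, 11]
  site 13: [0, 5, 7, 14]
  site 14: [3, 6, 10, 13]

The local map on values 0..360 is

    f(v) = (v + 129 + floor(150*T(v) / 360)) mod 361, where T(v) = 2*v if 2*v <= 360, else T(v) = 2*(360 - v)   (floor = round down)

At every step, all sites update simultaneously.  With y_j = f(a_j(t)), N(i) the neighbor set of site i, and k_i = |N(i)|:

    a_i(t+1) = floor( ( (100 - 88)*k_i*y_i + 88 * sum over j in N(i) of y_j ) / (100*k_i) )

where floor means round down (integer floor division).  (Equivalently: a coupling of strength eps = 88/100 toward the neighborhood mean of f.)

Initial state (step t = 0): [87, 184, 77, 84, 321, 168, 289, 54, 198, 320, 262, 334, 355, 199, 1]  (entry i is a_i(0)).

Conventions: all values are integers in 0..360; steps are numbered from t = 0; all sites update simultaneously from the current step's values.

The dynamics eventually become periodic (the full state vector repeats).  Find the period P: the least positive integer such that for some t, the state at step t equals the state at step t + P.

Answer: 13
Key observation: The state at step 23, [126, 126, 126, 126, 126, 126, 126, 126, 126, 126, 126, 126, 126, 126, 126], reappears at step 36 — and no state repeats earlier — so the cycle the system enters has period 13.

Derivation:
t=0: [87, 184, 77, 84, 321, 168, 289, 54, 198, 320, 262, 334, 355, 199, 1]
t=1: [160, 116, 156, 139, 152, 128, 150, 189, 177, 184, 106, 158, 152, 170, 150]
t=2: [69, 153, 79, 64, 120, 130, 114, 55, 38, 116, 133, 61, 108, 54, 107]
t=3: [260, 229, 276, 291, 215, 147, 235, 195, 216, 218, 161, 306, 233, 206, 220]
t=4: [106, 96, 104, 105, 96, 85, 110, 92, 93, 112, 84, 108, 110, 89, 97]
t=5: [307, 317, 315, 317, 308, 291, 316, 303, 306, 319, 297, 328, 316, 301, 306]
t=6: [119, 119, 119, 119, 118, 117, 120, 118, 118, 120, 118, 120, 120, 118, 118]
t=7: [346, 347, 347, 347, 346, 344, 347, 345, 345, 347, 345, 348, 347, 345, 346]
t=8: [125, 125, 125, 125, 125, 125, 125, 125, 125, 125, 125, 125, 125, 125, 125]
t=9: [358, 358, 358, 358, 358, 358, 358, 358, 358, 358, 358, 358, 358, 358, 358]
t=10: [127, 127, 127, 127, 127, 127, 127, 127, 127, 127, 127, 127, 127, 127, 127]
t=11: [0, 0, 0, 0, 0, 0, 0, 0, 0, 0, 0, 0, 0, 0, 0]
t=12: [129, 129, 129, 129, 129, 129, 129, 129, 129, 129, 129, 129, 129, 129, 129]
t=13: [4, 4, 4, 4, 4, 4, 4, 4, 4, 4, 4, 4, 4, 4, 4]
t=14: [136, 136, 136, 136, 136, 136, 136, 136, 136, 136, 136, 136, 136, 136, 136]
t=15: [17, 17, 17, 17, 17, 17, 17, 17, 17, 17, 17, 17, 17, 17, 17]
t=16: [160, 160, 160, 160, 160, 160, 160, 160, 160, 160, 160, 160, 160, 160, 160]
t=17: [61, 61, 61, 61, 61, 61, 61, 61, 61, 61, 61, 61, 61, 61, 61]
t=18: [240, 240, 240, 240, 240, 240, 240, 240, 240, 240, 240, 240, 240, 240, 240]
t=19: [108, 108, 108, 108, 108, 108, 108, 108, 108, 108, 108, 108, 108, 108, 108]
t=20: [327, 327, 327, 327, 327, 327, 327, 327, 327, 327, 327, 327, 327, 327, 327]
t=21: [122, 122, 122, 122, 122, 122, 122, 122, 122, 122, 122, 122, 122, 122, 122]
t=22: [352, 352, 352, 352, 352, 352, 352, 352, 352, 352, 352, 352, 352, 352, 352]
t=23: [126, 126, 126, 126, 126, 126, 126, 126, 126, 126, 126, 126, 126, 126, 126]
t=24: [360, 360, 360, 360, 360, 360, 360, 360, 360, 360, 360, 360, 360, 360, 360]
t=25: [128, 128, 128, 128, 128, 128, 128, 128, 128, 128, 128, 128, 128, 128, 128]
t=26: [2, 2, 2, 2, 2, 2, 2, 2, 2, 2, 2, 2, 2, 2, 2]
t=27: [132, 132, 132, 132, 132, 132, 132, 132, 132, 132, 132, 132, 132, 132, 132]
t=28: [10, 10, 10, 10, 10, 10, 10, 10, 10, 10, 10, 10, 10, 10, 10]
t=29: [147, 147, 147, 147, 147, 147, 147, 147, 147, 147, 147, 147, 147, 147, 147]
t=30: [37, 37, 37, 37, 37, 37, 37, 37, 37, 37, 37, 37, 37, 37, 37]
t=31: [196, 196, 196, 196, 196, 196, 196, 196, 196, 196, 196, 196, 196, 196, 196]
t=32: [100, 100, 100, 100, 100, 100, 100, 100, 100, 100, 100, 100, 100, 100, 100]
t=33: [312, 312, 312, 312, 312, 312, 312, 312, 312, 312, 312, 312, 312, 312, 312]
t=34: [120, 120, 120, 120, 120, 120, 120, 120, 120, 120, 120, 120, 120, 120, 120]
t=35: [349, 349, 349, 349, 349, 349, 349, 349, 349, 349, 349, 349, 349, 349, 349]
t=36: [126, 126, 126, 126, 126, 126, 126, 126, 126, 126, 126, 126, 126, 126, 126]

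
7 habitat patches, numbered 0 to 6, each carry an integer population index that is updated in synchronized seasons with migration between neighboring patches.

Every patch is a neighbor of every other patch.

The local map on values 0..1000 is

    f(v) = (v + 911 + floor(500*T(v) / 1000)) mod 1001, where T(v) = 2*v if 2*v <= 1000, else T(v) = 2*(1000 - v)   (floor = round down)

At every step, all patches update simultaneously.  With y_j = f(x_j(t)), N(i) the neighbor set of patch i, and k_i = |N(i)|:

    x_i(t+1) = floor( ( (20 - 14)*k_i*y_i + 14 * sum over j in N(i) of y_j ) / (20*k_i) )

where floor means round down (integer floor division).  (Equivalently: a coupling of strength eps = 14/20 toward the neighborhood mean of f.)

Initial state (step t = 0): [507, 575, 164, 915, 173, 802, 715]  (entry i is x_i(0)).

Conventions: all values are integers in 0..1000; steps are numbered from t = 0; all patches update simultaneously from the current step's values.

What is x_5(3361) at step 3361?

Answer: x_5(3361) = 910
Key observation: The state at step 2, [910, 910, 910, 910, 910, 910, 910], reappears at step 3: the system is in a cycle of period 1 from step 2 on.  Therefore the state at step 3361 equals the state at step 2 + ((3361 - 2) mod 1) = 2, which is [910, 910, 910, 910, 910, 910, 910].

Derivation:
t=0: [507, 575, 164, 915, 173, 802, 715]
t=1: [755, 755, 632, 755, 635, 755, 755]
t=2: [910, 910, 910, 910, 910, 910, 910]
t=3: [910, 910, 910, 910, 910, 910, 910]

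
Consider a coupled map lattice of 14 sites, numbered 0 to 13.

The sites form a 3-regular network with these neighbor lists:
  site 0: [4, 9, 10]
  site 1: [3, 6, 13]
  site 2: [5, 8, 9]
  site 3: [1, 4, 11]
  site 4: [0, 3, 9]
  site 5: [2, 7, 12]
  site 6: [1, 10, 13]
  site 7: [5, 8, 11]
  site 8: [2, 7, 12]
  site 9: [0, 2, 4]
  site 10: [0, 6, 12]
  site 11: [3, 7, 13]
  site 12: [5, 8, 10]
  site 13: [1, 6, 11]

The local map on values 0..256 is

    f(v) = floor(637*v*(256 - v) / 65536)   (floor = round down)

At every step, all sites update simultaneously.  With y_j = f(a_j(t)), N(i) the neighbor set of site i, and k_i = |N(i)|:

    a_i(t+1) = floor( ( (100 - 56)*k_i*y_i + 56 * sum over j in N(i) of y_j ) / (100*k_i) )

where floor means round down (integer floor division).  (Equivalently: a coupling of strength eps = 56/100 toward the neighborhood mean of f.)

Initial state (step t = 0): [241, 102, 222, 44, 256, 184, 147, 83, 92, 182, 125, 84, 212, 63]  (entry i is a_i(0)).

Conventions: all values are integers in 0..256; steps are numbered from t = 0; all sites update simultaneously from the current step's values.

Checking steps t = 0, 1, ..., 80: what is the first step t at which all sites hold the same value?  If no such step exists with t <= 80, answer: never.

Simulating step by step:
t=0: [241, 102, 222, 44, 256, 184, 147, 83, 92, 182, 125, 84, 212, 63]  (not all equal)
t=1: [69, 134, 107, 94, 47, 112, 148, 138, 120, 77, 122, 126, 120, 135]  (not all equal)
t=2: [127, 155, 151, 142, 117, 156, 156, 157, 157, 128, 151, 156, 157, 157]  (not all equal)
t=3: [157, 152, 153, 155, 158, 151, 151, 151, 151, 157, 153, 152, 151, 151]  (not all equal)
t=4: [151, 153, 153, 152, 150, 153, 153, 153, 153, 151, 153, 153, 153, 153]  (not all equal)
t=5: [153, 153, 153, 153, 153, 153, 153, 153, 153, 153, 153, 153, 153, 153]  (all equal)

Answer: 5
Key observation: Synchronization is absorbing here: once all sites are equal they stay equal, and step 5 is the first all-equal step.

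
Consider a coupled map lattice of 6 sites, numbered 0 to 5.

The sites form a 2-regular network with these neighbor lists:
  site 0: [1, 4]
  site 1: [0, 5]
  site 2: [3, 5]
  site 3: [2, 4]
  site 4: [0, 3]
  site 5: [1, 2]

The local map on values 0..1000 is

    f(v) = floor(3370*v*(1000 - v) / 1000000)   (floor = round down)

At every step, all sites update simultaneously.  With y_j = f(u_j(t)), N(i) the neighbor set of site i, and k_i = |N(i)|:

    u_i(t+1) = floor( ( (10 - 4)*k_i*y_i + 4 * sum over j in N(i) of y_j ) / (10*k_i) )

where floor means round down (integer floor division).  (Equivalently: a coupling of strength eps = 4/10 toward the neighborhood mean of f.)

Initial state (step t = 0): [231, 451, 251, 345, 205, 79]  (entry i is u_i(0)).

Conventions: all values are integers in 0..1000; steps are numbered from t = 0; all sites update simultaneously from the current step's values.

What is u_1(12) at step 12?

Simulating step by step:
t=0: [231, 451, 251, 345, 205, 79]
t=1: [635, 669, 581, 693, 601, 440]
t=2: [779, 769, 801, 755, 784, 811]
t=3: [581, 578, 550, 595, 582, 536]
t=4: [820, 824, 830, 817, 817, 833]
t=5: [496, 485, 479, 497, 501, 473]
t=6: [841, 841, 841, 841, 842, 840]
t=7: [449, 450, 450, 449, 448, 451]
t=8: [833, 833, 833, 833, 833, 834]
t=9: [468, 467, 467, 468, 468, 466]
t=10: [838, 838, 838, 838, 839, 838]
t=11: [456, 457, 457, 456, 455, 457]
t=12: [835, 835, 835, 835, 835, 836]

Answer: u_1(12) = 835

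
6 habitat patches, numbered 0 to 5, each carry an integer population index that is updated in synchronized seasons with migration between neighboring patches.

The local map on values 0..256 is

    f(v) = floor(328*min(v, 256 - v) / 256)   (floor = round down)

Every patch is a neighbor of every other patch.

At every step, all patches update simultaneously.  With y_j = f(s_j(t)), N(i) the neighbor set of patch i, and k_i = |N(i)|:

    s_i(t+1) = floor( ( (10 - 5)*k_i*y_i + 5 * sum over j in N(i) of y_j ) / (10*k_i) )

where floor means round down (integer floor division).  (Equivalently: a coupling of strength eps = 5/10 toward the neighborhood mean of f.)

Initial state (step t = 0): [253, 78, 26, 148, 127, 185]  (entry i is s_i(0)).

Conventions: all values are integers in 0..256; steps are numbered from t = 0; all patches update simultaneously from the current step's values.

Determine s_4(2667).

Answer: s_4(2667) = 129
Key observation: The state at step 10, [157, 157, 157, 157, 157, 157], reappears at step 22: the system is in a cycle of period 12 from step 10 on.  Therefore the state at step 2667 equals the state at step 10 + ((2667 - 10) mod 12) = 15, which is [129, 129, 129, 129, 129, 129].

Derivation:
t=0: [253, 78, 26, 148, 127, 185]
t=1: [53, 92, 65, 107, 117, 88]
t=2: [93, 113, 99, 121, 126, 111]
t=3: [132, 142, 135, 146, 149, 141]
t=4: [151, 146, 150, 144, 143, 147]
t=5: [137, 139, 137, 140, 141, 139]
t=6: [150, 149, 150, 148, 148, 149]
t=7: [136, 136, 136, 137, 137, 136]
t=8: [152, 152, 152, 152, 152, 152]
t=9: [133, 133, 133, 133, 133, 133]
t=10: [157, 157, 157, 157, 157, 157]
t=11: [126, 126, 126, 126, 126, 126]
t=12: [161, 161, 161, 161, 161, 161]
t=13: [121, 121, 121, 121, 121, 121]
t=14: [155, 155, 155, 155, 155, 155]
t=15: [129, 129, 129, 129, 129, 129]
t=16: [162, 162, 162, 162, 162, 162]
t=17: [120, 120, 120, 120, 120, 120]
t=18: [153, 153, 153, 153, 153, 153]
t=19: [131, 131, 131, 131, 131, 131]
t=20: [160, 160, 160, 160, 160, 160]
t=21: [123, 123, 123, 123, 123, 123]
t=22: [157, 157, 157, 157, 157, 157]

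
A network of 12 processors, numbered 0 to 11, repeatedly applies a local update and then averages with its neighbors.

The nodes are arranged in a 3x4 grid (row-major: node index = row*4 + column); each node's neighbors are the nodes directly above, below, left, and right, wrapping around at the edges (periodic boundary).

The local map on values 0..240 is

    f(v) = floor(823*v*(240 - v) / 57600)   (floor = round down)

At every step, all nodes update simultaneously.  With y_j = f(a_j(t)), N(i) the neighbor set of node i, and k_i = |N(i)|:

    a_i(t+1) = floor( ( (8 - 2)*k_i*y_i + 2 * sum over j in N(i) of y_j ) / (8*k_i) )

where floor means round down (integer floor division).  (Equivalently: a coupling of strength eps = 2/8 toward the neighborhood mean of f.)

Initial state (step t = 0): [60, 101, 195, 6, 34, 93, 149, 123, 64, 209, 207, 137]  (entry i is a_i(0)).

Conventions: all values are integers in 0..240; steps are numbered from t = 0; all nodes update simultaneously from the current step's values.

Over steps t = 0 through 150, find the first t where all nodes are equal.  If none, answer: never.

Simulating step by step:
t=0: [60, 101, 195, 6, 34, 93, 149, 123, 64, 209, 207, 137]  (not all equal)
t=1: [145, 185, 125, 57, 119, 182, 183, 185, 154, 109, 110, 180]  (not all equal)
t=2: [190, 155, 194, 155, 196, 156, 155, 149, 189, 196, 197, 158]  (not all equal)
t=3: [141, 176, 138, 181, 133, 179, 180, 187, 138, 131, 129, 178]  (not all equal)
t=4: [194, 167, 192, 157, 195, 162, 159, 147, 198, 198, 197, 161]  (not all equal)
t=5: [132, 165, 139, 179, 132, 172, 177, 188, 122, 125, 129, 174]  (not all equal)
t=6: [198, 180, 193, 161, 196, 171, 163, 146, 202, 200, 198, 167]  (not all equal)
t=7: [123, 148, 136, 174, 129, 161, 172, 188, 114, 119, 125, 168]  (not all equal)
t=8: [201, 195, 197, 167, 198, 183, 170, 148, 202, 202, 200, 173]  (not all equal)
t=9: [116, 124, 127, 167, 123, 144, 163, 184, 113, 112, 120, 160]  (not all equal)
t=10: [203, 204, 201, 176, 200, 197, 181, 156, 203, 203, 201, 182]  (not all equal)
t=11: [110, 105, 117, 154, 118, 120, 147, 176, 110, 108, 116, 147]  (not all equal)
t=12: [203, 202, 203, 189, 202, 204, 194, 169, 203, 203, 203, 193]  (not all equal)
t=13: [109, 108, 110, 134, 112, 106, 125, 159, 108, 106, 109, 129]  (not all equal)
t=14: [203, 203, 203, 201, 202, 202, 203, 188, 203, 202, 203, 202]  (not all equal)
t=15: [107, 107, 107, 112, 110, 108, 109, 131, 107, 108, 107, 110]  (not all equal)
t=16: [203, 203, 203, 203, 203, 203, 203, 204, 203, 203, 203, 203]  (not all equal)
t=17: [107, 107, 107, 106, 106, 107, 106, 104, 107, 107, 107, 106]  (not all equal)
t=18: [202, 203, 202, 202, 202, 202, 202, 202, 202, 203, 202, 202]  (not all equal)
t=19: [108, 107, 108, 109, 109, 108, 109, 109, 108, 107, 108, 109]  (not all equal)
t=20: [203, 203, 203, 203, 203, 203, 203, 204, 203, 203, 203, 203]  (not all equal)

Answer: never
Key observation: The state at step 16 reappears at step 20 — the system is in a cycle of period 4 from step 16 on.  No step 0..20 is synchronized, and the cycle repeats forever, so no step up to 150 (or ever) has all nodes equal.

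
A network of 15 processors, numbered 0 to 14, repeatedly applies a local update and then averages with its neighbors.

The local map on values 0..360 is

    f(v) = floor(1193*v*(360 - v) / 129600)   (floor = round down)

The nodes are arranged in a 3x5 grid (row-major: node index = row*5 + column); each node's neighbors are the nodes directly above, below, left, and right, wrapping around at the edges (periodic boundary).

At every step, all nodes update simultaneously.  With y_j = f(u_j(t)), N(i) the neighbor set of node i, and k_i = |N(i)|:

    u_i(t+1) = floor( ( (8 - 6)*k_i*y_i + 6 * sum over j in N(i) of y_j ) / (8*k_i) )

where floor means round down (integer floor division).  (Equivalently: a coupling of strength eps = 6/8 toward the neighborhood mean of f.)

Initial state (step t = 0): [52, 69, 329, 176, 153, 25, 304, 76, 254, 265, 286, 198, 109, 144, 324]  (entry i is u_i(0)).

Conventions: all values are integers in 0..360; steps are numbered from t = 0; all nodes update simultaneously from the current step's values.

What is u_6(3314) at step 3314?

Answer: u_6(3314) = 297
Key observation: The state at step 8, [297, 297, 297, 297, 297, 297, 297, 297, 297, 297, 297, 297, 297, 297, 297], reappears at step 10: the system is in a cycle of period 2 from step 8 on.  Therefore the state at step 3314 equals the state at step 8 + ((3314 - 8) mod 2) = 8, which is [297, 297, 297, 297, 297, 297, 297, 297, 297, 297, 297, 297, 297, 297, 297].

Derivation:
t=0: [52, 69, 329, 176, 153, 25, 304, 76, 254, 265, 286, 198, 109, 144, 324]
t=1: [176, 175, 197, 246, 219, 155, 180, 189, 251, 193, 165, 220, 226, 240, 214]
t=2: [293, 294, 285, 269, 284, 295, 293, 284, 272, 282, 291, 290, 283, 267, 285]
t=3: [183, 183, 199, 214, 200, 183, 183, 198, 214, 198, 184, 185, 201, 214, 201]
t=4: [297, 297, 293, 289, 293, 297, 297, 293, 290, 293, 297, 297, 293, 289, 293]
t=5: [173, 173, 180, 184, 180, 173, 173, 179, 184, 179, 173, 173, 180, 184, 180]
t=6: [297, 297, 297, 298, 297, 297, 297, 297, 298, 297, 297, 297, 297, 298, 297]
t=7: [172, 172, 171, 170, 171, 172, 172, 171, 170, 171, 172, 172, 171, 170, 171]
t=8: [297, 297, 297, 297, 297, 297, 297, 297, 297, 297, 297, 297, 297, 297, 297]
t=9: [172, 172, 172, 172, 172, 172, 172, 172, 172, 172, 172, 172, 172, 172, 172]
t=10: [297, 297, 297, 297, 297, 297, 297, 297, 297, 297, 297, 297, 297, 297, 297]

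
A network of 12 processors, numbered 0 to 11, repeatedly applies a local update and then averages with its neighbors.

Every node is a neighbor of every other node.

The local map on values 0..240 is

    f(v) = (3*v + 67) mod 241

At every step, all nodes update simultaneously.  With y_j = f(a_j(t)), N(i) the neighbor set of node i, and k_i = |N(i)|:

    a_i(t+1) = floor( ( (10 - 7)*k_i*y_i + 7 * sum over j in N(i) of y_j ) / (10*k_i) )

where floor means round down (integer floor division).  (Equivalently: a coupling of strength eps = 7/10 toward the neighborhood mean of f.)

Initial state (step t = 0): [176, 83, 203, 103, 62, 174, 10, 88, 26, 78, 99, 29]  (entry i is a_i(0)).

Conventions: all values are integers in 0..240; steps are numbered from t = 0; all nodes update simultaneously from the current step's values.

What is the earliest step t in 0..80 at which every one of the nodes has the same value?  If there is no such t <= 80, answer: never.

Answer: 37
Key observation: Synchronization is absorbing here: once all nodes are equal they stay equal, and step 37 is the first all-equal step.

Derivation:
t=0: [176, 83, 203, 103, 62, 174, 10, 88, 26, 78, 99, 29]  (not all equal)
t=1: [109, 100, 128, 114, 85, 108, 105, 104, 117, 97, 112, 119]  (not all equal)
t=2: [151, 144, 164, 154, 134, 150, 148, 147, 156, 142, 153, 158]  (not all equal)
t=3: [51, 46, 60, 53, 96, 50, 49, 48, 54, 44, 52, 56]  (not all equal)
t=4: [198, 194, 147, 199, 173, 197, 196, 196, 200, 193, 199, 201]  (not all equal)
t=5: [163, 160, 126, 163, 145, 162, 161, 161, 164, 159, 163, 165]  (not all equal)
t=6: [77, 74, 107, 77, 64, 76, 75, 75, 77, 74, 77, 78]  (not all equal)
t=7: [58, 56, 79, 58, 49, 57, 56, 56, 58, 56, 58, 59]  (not all equal)
t=8: [92, 148, 107, 92, 143, 149, 148, 148, 92, 148, 92, 93]  (not all equal)
t=9: [76, 59, 87, 76, 55, 59, 59, 59, 76, 59, 76, 77]  (not all equal)
t=10: [51, 39, 59, 51, 93, 39, 39, 39, 51, 39, 51, 52]  (not all equal)
t=11: [187, 179, 136, 187, 160, 179, 179, 179, 187, 179, 187, 188]  (not all equal)
t=12: [139, 133, 159, 139, 119, 133, 133, 133, 139, 133, 139, 139]  (not all equal)
t=13: [88, 141, 102, 88, 131, 141, 141, 141, 88, 141, 88, 88]  (not all equal)
t=14: [74, 55, 84, 74, 105, 55, 55, 55, 74, 55, 74, 74]  (not all equal)
t=15: [114, 157, 121, 114, 136, 157, 157, 157, 114, 157, 114, 114]  (not all equal)
t=16: [137, 111, 142, 137, 153, 111, 111, 111, 137, 111, 137, 137]  (not all equal)
t=17: [185, 167, 132, 185, 139, 167, 167, 167, 185, 167, 185, 185]  (not all equal)
t=18: [119, 106, 138, 119, 86, 106, 106, 106, 119, 106, 119, 119]  (not all equal)
t=19: [167, 158, 181, 167, 144, 158, 158, 158, 167, 158, 167, 167]  (not all equal)
t=20: [75, 69, 85, 75, 59, 69, 69, 69, 75, 69, 75, 75]  (not all equal)
t=21: [44, 39, 51, 44, 32, 39, 39, 39, 44, 39, 44, 44]  (not all equal)
t=22: [193, 189, 198, 193, 184, 189, 189, 189, 193, 189, 193, 193]  (not all equal)
t=23: [159, 156, 162, 159, 153, 156, 156, 156, 159, 156, 159, 159]  (not all equal)
t=24: [58, 56, 60, 58, 54, 56, 56, 56, 58, 56, 58, 58]  (not all equal)
t=25: [89, 145, 91, 89, 143, 145, 145, 145, 89, 145, 89, 89]  (not all equal)
t=26: [65, 47, 66, 65, 46, 47, 47, 47, 65, 47, 65, 65]  (not all equal)
t=27: [92, 136, 93, 92, 135, 136, 136, 136, 92, 136, 92, 92]  (not all equal)
t=28: [152, 183, 153, 152, 182, 183, 183, 183, 152, 183, 152, 152]  (not all equal)
t=29: [76, 98, 77, 76, 97, 98, 98, 98, 76, 98, 76, 76]  (not all equal)
t=30: [79, 94, 79, 79, 94, 94, 94, 94, 79, 94, 79, 79]  (not all equal)
t=31: [80, 90, 80, 80, 90, 90, 90, 90, 80, 90, 80, 80]  (not all equal)
t=32: [77, 84, 77, 77, 84, 84, 84, 84, 77, 84, 77, 77]  (not all equal)
t=33: [65, 69, 65, 65, 69, 69, 69, 69, 65, 69, 65, 65]  (not all equal)
t=34: [25, 28, 25, 25, 28, 28, 28, 28, 25, 28, 25, 25]  (not all equal)
t=35: [145, 147, 145, 145, 147, 147, 147, 147, 145, 147, 145, 145]  (not all equal)
t=36: [22, 23, 22, 22, 23, 23, 23, 23, 22, 23, 22, 22]  (not all equal)
t=37: [134, 134, 134, 134, 134, 134, 134, 134, 134, 134, 134, 134]  (all equal)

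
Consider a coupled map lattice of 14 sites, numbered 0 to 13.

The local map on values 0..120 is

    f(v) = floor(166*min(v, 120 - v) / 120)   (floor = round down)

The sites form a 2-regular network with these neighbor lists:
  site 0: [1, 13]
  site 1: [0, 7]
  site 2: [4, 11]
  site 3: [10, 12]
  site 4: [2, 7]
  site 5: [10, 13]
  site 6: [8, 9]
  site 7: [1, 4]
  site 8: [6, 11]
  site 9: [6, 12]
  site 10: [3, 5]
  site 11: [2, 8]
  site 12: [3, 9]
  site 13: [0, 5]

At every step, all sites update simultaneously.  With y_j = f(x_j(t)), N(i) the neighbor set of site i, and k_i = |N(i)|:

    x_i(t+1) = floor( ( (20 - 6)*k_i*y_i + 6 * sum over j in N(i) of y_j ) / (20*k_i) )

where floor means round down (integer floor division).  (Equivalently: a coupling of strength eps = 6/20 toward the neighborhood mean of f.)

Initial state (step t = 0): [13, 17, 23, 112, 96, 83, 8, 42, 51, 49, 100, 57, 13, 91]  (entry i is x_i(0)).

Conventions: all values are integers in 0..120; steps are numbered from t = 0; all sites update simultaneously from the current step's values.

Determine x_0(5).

Answer: x_0(5) = 66

Derivation:
t=0: [13, 17, 23, 112, 96, 83, 8, 42, 51, 49, 100, 57, 13, 91]
t=1: [21, 27, 38, 14, 36, 45, 28, 49, 62, 51, 28, 69, 23, 38]
t=2: [33, 40, 54, 23, 52, 56, 49, 59, 72, 59, 38, 68, 35, 50]
t=3: [50, 57, 73, 36, 72, 72, 68, 75, 66, 73, 52, 70, 50, 66]
t=4: [71, 74, 65, 55, 65, 67, 70, 65, 72, 66, 66, 69, 65, 72]
t=5: [66, 65, 75, 75, 76, 72, 69, 74, 67, 73, 74, 70, 75, 67]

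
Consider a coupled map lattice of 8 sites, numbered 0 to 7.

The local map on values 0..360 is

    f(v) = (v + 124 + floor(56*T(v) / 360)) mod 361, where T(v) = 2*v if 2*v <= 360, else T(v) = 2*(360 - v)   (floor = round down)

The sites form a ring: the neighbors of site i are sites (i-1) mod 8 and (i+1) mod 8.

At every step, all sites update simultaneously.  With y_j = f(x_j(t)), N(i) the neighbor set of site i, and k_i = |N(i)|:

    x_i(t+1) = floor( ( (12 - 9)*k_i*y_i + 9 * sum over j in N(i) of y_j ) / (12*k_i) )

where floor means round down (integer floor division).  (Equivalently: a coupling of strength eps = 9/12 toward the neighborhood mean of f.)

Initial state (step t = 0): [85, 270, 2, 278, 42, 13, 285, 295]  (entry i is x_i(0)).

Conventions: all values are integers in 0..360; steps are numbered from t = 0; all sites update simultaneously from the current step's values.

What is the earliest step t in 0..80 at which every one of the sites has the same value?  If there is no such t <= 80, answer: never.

Simulating step by step:
t=0: [85, 270, 2, 278, 42, 13, 285, 295]  (not all equal)
t=1: [110, 150, 79, 130, 122, 129, 99, 134]  (not all equal)
t=2: [299, 265, 287, 264, 290, 274, 285, 270]  (not all equal)
t=3: [64, 71, 60, 68, 63, 70, 64, 71]  (not all equal)
t=4: [214, 207, 211, 206, 212, 208, 213, 209]  (not all equal)
t=5: [18, 20, 17, 19, 18, 20, 18, 20]  (not all equal)
t=6: [149, 147, 148, 146, 148, 147, 149, 147]  (not all equal)
t=7: [316, 317, 316, 317, 316, 317, 316, 318]  (not all equal)
t=8: [93, 92, 92, 92, 92, 92, 93, 92]  (not all equal)
t=9: [244, 244, 244, 244, 244, 244, 244, 244]  (all equal)

Answer: 9
Key observation: Synchronization is absorbing here: once all sites are equal they stay equal, and step 9 is the first all-equal step.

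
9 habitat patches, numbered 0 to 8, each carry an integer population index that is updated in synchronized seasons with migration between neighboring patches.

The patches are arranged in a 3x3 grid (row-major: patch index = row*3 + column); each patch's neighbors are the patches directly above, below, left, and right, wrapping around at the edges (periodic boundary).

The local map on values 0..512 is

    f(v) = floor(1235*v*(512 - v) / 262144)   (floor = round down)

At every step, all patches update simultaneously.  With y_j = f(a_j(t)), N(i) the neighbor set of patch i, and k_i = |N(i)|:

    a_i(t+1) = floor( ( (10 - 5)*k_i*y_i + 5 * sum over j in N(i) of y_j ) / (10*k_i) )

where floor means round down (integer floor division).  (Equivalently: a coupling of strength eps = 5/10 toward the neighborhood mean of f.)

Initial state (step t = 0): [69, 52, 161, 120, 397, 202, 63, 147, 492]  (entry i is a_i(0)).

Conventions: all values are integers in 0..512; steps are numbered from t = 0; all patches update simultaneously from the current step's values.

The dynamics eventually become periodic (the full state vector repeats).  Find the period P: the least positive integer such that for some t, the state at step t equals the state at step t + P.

Simulating step by step:
t=0: [69, 52, 161, 120, 397, 202, 63, 147, 492]
t=1: [163, 165, 207, 208, 217, 241, 149, 189, 141]
t=2: [273, 278, 284, 289, 295, 296, 264, 277, 266]
t=3: [306, 305, 305, 303, 302, 302, 307, 305, 306]
t=4: [296, 297, 296, 297, 297, 297, 296, 296, 296]
t=5: [300, 300, 300, 300, 300, 300, 300, 300, 300]
t=6: [299, 299, 299, 299, 299, 299, 299, 299, 299]
t=7: [300, 300, 300, 300, 300, 300, 300, 300, 300]

Answer: 2
Key observation: The state at step 5, [300, 300, 300, 300, 300, 300, 300, 300, 300], reappears at step 7 — and no state repeats earlier — so the cycle the system enters has period 2.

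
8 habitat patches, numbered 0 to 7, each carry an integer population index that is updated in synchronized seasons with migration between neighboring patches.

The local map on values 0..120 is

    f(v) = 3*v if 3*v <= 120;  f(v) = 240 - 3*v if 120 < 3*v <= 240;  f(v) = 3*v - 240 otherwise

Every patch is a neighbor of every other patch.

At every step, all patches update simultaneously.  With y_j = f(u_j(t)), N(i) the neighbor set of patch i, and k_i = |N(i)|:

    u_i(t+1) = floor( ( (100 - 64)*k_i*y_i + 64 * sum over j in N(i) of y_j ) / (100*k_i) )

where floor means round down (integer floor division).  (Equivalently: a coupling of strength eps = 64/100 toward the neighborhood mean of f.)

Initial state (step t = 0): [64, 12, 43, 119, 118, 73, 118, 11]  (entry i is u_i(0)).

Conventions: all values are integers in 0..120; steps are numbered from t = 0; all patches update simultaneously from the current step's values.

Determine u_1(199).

Answer: u_1(199) = 39
Key observation: The state at step 12, [117, 117, 117, 117, 117, 118, 117, 117], reappears at step 16: the system is in a cycle of period 4 from step 12 on.  Therefore the state at step 199 equals the state at step 12 + ((199 - 12) mod 4) = 15, which is [39, 39, 39, 39, 39, 40, 39, 39].

Derivation:
t=0: [64, 12, 43, 119, 118, 73, 118, 11]
t=1: [67, 63, 84, 85, 84, 59, 84, 63]
t=2: [33, 37, 26, 27, 26, 40, 26, 37]
t=3: [95, 98, 90, 90, 90, 101, 90, 98]
t=4: [42, 45, 38, 38, 38, 47, 38, 45]
t=5: [110, 108, 110, 110, 110, 106, 110, 108]
t=6: [87, 86, 87, 87, 87, 84, 87, 86]
t=7: [19, 18, 19, 19, 19, 17, 19, 18]
t=8: [55, 55, 55, 55, 55, 54, 55, 55]
t=9: [75, 75, 75, 75, 75, 76, 75, 75]
t=10: [14, 14, 14, 14, 14, 13, 14, 14]
t=11: [41, 41, 41, 41, 41, 40, 41, 41]
t=12: [117, 117, 117, 117, 117, 118, 117, 117]
t=13: [111, 111, 111, 111, 111, 112, 111, 111]
t=14: [93, 93, 93, 93, 93, 94, 93, 93]
t=15: [39, 39, 39, 39, 39, 40, 39, 39]
t=16: [117, 117, 117, 117, 117, 118, 117, 117]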